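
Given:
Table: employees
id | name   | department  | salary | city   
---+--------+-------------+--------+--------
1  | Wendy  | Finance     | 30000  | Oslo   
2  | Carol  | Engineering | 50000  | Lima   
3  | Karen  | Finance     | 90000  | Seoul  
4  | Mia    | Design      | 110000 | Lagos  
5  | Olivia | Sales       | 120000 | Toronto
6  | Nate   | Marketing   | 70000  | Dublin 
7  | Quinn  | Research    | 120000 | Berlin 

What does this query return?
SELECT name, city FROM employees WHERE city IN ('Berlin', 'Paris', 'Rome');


Filtering: city IN ('Berlin', 'Paris', 'Rome')
Matching: 1 rows

1 rows:
Quinn, Berlin


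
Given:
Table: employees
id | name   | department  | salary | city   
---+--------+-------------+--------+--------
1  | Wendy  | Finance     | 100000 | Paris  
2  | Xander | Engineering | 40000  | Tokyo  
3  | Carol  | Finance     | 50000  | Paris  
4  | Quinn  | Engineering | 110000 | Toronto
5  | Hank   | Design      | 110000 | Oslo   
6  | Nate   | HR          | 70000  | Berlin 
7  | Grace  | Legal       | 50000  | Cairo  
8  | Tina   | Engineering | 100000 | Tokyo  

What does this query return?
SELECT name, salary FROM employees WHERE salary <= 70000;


Filtering: salary <= 70000
Matching: 4 rows

4 rows:
Xander, 40000
Carol, 50000
Nate, 70000
Grace, 50000


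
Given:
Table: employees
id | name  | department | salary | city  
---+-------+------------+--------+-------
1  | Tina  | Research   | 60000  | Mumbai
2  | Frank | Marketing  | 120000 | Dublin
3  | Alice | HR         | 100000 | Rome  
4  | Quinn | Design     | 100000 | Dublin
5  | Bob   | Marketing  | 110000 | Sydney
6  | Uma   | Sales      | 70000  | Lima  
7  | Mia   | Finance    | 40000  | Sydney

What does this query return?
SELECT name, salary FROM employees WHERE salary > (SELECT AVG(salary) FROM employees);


Subquery: AVG(salary) = 85714.29
Filtering: salary > 85714.29
  Frank (120000) -> MATCH
  Alice (100000) -> MATCH
  Quinn (100000) -> MATCH
  Bob (110000) -> MATCH


4 rows:
Frank, 120000
Alice, 100000
Quinn, 100000
Bob, 110000


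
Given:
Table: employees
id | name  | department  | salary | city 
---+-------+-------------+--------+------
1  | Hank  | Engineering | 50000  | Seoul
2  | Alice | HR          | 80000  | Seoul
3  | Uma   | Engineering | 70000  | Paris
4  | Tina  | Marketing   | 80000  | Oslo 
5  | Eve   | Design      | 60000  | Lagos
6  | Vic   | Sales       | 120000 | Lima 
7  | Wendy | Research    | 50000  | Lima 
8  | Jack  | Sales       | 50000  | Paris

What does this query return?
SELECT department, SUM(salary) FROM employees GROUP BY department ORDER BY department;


Summing salary within each department:
  Design: 60000 = 60000
  Engineering: 50000 + 70000 = 120000
  HR: 80000 = 80000
  Marketing: 80000 = 80000
  Research: 50000 = 50000
  Sales: 120000 + 50000 = 170000


6 groups:
Design, 60000
Engineering, 120000
HR, 80000
Marketing, 80000
Research, 50000
Sales, 170000


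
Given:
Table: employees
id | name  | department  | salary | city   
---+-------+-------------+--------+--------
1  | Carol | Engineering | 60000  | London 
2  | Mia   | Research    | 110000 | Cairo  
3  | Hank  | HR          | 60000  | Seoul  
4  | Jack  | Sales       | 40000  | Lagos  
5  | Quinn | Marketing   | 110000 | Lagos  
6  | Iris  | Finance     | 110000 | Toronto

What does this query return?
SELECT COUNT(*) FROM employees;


COUNT(*) counts all rows

6


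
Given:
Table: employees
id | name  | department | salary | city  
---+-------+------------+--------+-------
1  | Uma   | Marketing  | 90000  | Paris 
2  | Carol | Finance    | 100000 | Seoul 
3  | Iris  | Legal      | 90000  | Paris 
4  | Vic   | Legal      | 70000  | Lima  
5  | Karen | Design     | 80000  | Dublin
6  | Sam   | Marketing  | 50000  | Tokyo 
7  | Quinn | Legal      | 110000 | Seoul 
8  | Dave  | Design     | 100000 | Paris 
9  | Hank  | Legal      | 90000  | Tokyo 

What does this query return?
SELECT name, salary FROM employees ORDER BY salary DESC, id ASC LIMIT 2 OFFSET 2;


Sort by salary DESC (id ASC tiebreak), then skip 2 and take 2
Rows 3 through 4

2 rows:
Dave, 100000
Uma, 90000


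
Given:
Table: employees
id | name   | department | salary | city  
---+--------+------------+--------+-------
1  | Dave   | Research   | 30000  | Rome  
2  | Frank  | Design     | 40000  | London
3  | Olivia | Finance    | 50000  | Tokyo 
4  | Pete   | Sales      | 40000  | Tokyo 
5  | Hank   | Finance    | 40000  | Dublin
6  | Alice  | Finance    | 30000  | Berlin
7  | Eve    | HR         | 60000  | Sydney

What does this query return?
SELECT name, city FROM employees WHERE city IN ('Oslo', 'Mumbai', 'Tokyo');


Filtering: city IN ('Oslo', 'Mumbai', 'Tokyo')
Matching: 2 rows

2 rows:
Olivia, Tokyo
Pete, Tokyo


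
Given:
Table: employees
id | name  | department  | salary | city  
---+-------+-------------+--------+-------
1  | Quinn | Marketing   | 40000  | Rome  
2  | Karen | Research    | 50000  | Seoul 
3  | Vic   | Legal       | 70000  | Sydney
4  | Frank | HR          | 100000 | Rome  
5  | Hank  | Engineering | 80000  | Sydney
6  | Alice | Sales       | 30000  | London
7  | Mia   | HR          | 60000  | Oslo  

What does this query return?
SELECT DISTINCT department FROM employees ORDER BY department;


All 'department' values (row order): Marketing, Research, Legal, HR, Engineering, Sales, HR
Removing duplicates leaves 6 unique value(s).

6 values:
Engineering
HR
Legal
Marketing
Research
Sales


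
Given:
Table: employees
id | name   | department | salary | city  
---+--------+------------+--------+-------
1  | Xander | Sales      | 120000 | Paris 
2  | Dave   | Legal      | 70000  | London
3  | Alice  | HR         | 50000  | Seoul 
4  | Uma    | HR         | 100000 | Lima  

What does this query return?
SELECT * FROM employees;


SELECT * returns all 4 rows with all columns

4 rows:
1, Xander, Sales, 120000, Paris
2, Dave, Legal, 70000, London
3, Alice, HR, 50000, Seoul
4, Uma, HR, 100000, Lima


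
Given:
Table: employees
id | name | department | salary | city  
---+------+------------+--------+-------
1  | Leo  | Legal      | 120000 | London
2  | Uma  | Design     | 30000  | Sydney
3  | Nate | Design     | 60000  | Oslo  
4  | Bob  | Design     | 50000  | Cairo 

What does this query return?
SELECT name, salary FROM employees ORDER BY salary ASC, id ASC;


Sorting by salary ASC, then id ASC for ties

4 rows:
Uma, 30000
Bob, 50000
Nate, 60000
Leo, 120000


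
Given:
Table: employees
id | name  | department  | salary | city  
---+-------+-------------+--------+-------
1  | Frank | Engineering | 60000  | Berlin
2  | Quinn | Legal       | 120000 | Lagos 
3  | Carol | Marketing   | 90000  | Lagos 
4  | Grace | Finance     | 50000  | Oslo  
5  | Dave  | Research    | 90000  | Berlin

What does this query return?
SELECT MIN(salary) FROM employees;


Salaries: 60000, 120000, 90000, 50000, 90000
MIN = 50000

50000


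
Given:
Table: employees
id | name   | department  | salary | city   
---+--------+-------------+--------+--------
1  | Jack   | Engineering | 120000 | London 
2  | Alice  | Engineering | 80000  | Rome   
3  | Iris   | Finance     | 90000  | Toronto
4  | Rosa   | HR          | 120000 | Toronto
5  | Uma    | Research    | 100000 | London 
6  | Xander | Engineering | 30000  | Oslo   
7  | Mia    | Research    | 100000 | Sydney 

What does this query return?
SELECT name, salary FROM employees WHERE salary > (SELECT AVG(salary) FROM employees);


Subquery: AVG(salary) = 91428.57
Filtering: salary > 91428.57
  Jack (120000) -> MATCH
  Rosa (120000) -> MATCH
  Uma (100000) -> MATCH
  Mia (100000) -> MATCH


4 rows:
Jack, 120000
Rosa, 120000
Uma, 100000
Mia, 100000


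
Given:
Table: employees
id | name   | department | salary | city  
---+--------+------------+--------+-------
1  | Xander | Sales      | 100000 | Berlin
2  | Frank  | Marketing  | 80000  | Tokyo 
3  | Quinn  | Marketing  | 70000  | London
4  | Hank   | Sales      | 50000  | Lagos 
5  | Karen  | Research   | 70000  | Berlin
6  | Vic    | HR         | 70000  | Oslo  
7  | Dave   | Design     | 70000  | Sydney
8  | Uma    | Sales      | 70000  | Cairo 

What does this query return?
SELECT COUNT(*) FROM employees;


COUNT(*) counts all rows

8


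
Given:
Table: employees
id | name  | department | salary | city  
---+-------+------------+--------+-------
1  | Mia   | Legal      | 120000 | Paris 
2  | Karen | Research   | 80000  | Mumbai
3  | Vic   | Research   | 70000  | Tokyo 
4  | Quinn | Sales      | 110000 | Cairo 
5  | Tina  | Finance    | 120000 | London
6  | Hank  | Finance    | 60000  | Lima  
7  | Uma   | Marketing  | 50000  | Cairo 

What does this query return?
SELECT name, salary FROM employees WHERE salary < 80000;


Filtering: salary < 80000
Matching: 3 rows

3 rows:
Vic, 70000
Hank, 60000
Uma, 50000


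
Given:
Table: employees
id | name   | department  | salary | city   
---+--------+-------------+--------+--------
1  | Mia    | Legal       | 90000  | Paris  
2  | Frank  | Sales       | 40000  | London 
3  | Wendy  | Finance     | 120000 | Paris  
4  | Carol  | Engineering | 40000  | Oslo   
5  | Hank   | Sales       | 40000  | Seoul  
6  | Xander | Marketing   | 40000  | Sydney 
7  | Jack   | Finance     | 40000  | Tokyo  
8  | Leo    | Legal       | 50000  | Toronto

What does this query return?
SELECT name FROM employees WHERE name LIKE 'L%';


LIKE 'L%' matches names starting with 'L'
Matching: 1

1 rows:
Leo


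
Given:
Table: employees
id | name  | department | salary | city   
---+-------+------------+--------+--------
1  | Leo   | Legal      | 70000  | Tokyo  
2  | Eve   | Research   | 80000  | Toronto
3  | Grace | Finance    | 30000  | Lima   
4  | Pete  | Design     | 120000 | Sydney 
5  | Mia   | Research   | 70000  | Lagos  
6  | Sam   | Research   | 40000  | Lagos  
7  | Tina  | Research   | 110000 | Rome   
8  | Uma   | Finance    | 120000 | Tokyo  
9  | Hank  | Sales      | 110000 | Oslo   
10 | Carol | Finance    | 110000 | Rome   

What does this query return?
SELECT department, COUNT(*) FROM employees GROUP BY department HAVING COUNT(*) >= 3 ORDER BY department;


Groups with count >= 3:
  Finance: 3 -> PASS
  Research: 4 -> PASS
  Design: 1 -> filtered out
  Legal: 1 -> filtered out
  Sales: 1 -> filtered out


2 groups:
Finance, 3
Research, 4


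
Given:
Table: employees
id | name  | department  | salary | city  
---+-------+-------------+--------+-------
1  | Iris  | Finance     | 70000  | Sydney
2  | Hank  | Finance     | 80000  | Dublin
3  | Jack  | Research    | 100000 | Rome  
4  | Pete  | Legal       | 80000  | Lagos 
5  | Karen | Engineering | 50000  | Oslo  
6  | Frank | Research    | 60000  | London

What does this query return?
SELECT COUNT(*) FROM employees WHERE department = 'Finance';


Counting rows where department = 'Finance'
  Iris -> MATCH
  Hank -> MATCH


2


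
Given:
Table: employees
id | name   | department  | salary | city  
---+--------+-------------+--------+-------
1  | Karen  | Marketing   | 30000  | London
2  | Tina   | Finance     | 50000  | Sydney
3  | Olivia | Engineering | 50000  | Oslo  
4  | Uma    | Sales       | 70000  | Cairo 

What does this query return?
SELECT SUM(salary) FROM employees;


SUM(salary) = 30000 + 50000 + 50000 + 70000 = 200000

200000


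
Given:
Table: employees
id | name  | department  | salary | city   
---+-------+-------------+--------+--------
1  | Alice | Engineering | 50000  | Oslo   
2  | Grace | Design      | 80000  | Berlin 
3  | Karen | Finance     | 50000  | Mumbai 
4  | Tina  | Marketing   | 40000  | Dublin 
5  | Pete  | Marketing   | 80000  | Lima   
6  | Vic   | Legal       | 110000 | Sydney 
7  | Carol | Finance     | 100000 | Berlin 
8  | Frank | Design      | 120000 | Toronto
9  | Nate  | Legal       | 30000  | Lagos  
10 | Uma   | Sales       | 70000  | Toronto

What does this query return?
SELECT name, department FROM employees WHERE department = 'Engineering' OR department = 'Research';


Filtering: department = 'Engineering' OR 'Research'
Matching: 1 rows

1 rows:
Alice, Engineering


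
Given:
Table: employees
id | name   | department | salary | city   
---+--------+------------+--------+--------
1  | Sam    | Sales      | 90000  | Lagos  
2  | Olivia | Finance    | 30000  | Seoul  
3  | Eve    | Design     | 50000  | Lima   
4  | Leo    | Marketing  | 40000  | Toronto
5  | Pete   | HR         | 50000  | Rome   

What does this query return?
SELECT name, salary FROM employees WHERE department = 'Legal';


Filtering: department = 'Legal'
Matching rows: 0

Empty result set (0 rows)


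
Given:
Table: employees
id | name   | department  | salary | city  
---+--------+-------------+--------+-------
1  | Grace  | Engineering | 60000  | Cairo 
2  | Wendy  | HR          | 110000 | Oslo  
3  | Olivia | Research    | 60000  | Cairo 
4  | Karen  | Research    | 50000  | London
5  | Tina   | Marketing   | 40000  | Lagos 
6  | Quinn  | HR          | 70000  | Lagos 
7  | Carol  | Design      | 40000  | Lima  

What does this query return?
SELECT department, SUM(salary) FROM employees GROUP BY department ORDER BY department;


Summing salary within each department:
  Design: 40000 = 40000
  Engineering: 60000 = 60000
  HR: 110000 + 70000 = 180000
  Marketing: 40000 = 40000
  Research: 60000 + 50000 = 110000


5 groups:
Design, 40000
Engineering, 60000
HR, 180000
Marketing, 40000
Research, 110000


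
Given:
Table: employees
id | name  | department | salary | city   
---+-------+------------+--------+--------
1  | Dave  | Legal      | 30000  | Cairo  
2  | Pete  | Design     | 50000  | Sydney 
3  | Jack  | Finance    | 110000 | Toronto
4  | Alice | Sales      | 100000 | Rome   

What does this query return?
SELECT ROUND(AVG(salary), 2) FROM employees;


SUM(salary) = 290000
COUNT = 4
ROUND(AVG, 2) = ROUND(290000 / 4, 2) = 72500.0

72500.0


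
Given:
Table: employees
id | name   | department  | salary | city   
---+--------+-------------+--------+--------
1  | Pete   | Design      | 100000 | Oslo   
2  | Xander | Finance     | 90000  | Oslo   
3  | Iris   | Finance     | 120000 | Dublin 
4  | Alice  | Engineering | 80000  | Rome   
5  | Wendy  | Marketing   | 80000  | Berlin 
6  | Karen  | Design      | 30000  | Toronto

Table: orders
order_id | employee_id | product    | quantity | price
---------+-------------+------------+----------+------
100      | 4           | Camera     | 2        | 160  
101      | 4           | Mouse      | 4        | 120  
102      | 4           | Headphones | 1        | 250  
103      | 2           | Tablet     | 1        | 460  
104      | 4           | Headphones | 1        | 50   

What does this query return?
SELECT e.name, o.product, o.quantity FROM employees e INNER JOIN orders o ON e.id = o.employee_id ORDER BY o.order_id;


Joining employees.id = orders.employee_id:
  employee Alice (id=4) -> order Camera
  employee Alice (id=4) -> order Mouse
  employee Alice (id=4) -> order Headphones
  employee Xander (id=2) -> order Tablet
  employee Alice (id=4) -> order Headphones


5 rows:
Alice, Camera, 2
Alice, Mouse, 4
Alice, Headphones, 1
Xander, Tablet, 1
Alice, Headphones, 1


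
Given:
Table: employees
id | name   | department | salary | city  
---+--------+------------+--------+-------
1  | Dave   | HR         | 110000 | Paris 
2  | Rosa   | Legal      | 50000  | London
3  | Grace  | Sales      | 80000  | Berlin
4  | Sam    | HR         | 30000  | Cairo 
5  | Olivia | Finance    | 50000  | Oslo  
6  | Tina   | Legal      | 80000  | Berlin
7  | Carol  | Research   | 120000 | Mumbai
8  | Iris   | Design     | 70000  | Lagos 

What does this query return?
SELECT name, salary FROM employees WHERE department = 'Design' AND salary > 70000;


Filtering: department = 'Design' AND salary > 70000
Matching: 0 rows

Empty result set (0 rows)


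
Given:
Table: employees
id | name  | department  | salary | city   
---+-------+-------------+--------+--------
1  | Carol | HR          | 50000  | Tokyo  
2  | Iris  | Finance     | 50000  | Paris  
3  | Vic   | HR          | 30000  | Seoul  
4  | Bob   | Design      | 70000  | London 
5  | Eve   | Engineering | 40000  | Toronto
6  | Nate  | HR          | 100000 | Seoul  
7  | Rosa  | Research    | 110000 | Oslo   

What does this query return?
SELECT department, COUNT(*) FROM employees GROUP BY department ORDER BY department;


Assigning each row to its department group:
  Carol -> HR
  Iris -> Finance
  Vic -> HR
  Bob -> Design
  Eve -> Engineering
  Nate -> HR
  Rosa -> Research


5 groups:
Design, 1
Engineering, 1
Finance, 1
HR, 3
Research, 1


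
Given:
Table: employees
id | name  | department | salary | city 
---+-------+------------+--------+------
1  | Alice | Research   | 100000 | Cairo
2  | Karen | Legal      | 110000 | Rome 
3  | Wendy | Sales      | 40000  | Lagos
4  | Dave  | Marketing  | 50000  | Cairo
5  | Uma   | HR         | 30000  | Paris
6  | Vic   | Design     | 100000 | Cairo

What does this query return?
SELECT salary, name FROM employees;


Projecting columns: salary, name

6 rows:
100000, Alice
110000, Karen
40000, Wendy
50000, Dave
30000, Uma
100000, Vic


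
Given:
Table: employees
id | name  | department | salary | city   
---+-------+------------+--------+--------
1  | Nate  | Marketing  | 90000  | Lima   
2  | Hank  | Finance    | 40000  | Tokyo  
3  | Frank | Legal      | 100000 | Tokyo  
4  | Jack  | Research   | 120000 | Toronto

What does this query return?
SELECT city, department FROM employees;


Projecting columns: city, department

4 rows:
Lima, Marketing
Tokyo, Finance
Tokyo, Legal
Toronto, Research


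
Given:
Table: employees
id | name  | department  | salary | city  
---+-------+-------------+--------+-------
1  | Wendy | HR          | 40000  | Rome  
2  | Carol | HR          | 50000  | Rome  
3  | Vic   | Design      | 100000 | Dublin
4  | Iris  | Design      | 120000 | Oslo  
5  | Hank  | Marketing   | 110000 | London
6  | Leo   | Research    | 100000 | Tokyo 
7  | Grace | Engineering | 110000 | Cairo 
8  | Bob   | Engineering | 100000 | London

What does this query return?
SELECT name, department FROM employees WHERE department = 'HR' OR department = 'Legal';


Filtering: department = 'HR' OR 'Legal'
Matching: 2 rows

2 rows:
Wendy, HR
Carol, HR


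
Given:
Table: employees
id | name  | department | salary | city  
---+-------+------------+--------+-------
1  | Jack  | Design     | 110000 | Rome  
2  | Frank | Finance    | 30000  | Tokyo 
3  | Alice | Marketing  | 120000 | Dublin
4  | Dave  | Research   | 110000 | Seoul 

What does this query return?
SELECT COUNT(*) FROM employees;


COUNT(*) counts all rows

4


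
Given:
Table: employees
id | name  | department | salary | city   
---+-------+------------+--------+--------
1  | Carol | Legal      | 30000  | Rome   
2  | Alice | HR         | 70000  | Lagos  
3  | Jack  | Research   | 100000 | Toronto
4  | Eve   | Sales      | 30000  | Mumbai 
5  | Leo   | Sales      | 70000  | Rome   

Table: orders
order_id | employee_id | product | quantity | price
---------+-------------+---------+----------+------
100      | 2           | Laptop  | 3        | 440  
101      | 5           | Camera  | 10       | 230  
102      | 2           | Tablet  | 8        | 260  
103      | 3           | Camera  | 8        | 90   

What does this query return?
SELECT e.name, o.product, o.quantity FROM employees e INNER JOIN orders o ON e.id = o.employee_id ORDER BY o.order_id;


Joining employees.id = orders.employee_id:
  employee Alice (id=2) -> order Laptop
  employee Leo (id=5) -> order Camera
  employee Alice (id=2) -> order Tablet
  employee Jack (id=3) -> order Camera


4 rows:
Alice, Laptop, 3
Leo, Camera, 10
Alice, Tablet, 8
Jack, Camera, 8


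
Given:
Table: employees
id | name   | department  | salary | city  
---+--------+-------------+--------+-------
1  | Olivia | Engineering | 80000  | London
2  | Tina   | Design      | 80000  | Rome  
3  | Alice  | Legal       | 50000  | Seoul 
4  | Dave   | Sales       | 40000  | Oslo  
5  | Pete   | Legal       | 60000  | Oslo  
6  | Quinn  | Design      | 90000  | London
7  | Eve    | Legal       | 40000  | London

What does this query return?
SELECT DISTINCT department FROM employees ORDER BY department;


All 'department' values (row order): Engineering, Design, Legal, Sales, Legal, Design, Legal
Removing duplicates leaves 4 unique value(s).

4 values:
Design
Engineering
Legal
Sales


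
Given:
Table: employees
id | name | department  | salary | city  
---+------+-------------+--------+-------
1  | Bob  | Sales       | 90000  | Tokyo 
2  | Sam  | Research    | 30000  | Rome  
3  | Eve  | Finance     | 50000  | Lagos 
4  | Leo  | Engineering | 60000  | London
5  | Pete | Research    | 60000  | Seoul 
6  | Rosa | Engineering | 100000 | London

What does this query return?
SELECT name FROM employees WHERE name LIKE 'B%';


LIKE 'B%' matches names starting with 'B'
Matching: 1

1 rows:
Bob


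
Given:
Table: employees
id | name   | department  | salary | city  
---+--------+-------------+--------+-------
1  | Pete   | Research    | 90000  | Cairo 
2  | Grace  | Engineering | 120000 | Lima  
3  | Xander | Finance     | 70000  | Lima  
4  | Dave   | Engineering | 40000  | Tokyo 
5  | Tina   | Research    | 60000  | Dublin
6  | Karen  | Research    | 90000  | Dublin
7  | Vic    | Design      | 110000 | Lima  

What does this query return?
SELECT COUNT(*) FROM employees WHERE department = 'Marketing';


Counting rows where department = 'Marketing'


0


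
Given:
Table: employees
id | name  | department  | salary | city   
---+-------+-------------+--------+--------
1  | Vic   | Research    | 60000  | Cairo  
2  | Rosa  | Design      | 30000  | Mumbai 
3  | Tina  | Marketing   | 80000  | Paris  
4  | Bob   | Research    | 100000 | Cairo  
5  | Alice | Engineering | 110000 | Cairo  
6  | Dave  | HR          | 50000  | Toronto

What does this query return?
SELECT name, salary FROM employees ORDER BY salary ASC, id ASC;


Sorting by salary ASC, then id ASC for ties

6 rows:
Rosa, 30000
Dave, 50000
Vic, 60000
Tina, 80000
Bob, 100000
Alice, 110000


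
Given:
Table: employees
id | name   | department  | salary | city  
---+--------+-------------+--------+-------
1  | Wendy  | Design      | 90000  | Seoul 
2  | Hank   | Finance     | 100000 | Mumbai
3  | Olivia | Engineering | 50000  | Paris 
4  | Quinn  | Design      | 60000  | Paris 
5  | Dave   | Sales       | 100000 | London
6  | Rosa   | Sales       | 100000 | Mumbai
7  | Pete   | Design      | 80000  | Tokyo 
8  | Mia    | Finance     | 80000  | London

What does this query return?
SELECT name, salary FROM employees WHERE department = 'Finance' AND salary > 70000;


Filtering: department = 'Finance' AND salary > 70000
Matching: 2 rows

2 rows:
Hank, 100000
Mia, 80000


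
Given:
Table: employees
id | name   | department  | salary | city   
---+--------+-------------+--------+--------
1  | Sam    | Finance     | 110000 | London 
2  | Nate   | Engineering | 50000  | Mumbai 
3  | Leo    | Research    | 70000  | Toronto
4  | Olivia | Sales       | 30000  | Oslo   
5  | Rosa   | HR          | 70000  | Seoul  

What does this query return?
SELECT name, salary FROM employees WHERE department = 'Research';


Filtering: department = 'Research'
Matching rows: 1

1 rows:
Leo, 70000


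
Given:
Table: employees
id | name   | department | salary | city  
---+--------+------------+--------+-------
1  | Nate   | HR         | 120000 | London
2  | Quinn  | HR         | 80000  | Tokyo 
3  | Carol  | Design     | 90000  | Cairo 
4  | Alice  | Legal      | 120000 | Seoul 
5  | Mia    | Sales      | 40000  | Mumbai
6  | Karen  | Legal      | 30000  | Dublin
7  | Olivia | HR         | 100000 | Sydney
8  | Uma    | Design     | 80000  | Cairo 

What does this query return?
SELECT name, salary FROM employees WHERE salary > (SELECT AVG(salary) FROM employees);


Subquery: AVG(salary) = 82500.0
Filtering: salary > 82500.0
  Nate (120000) -> MATCH
  Carol (90000) -> MATCH
  Alice (120000) -> MATCH
  Olivia (100000) -> MATCH


4 rows:
Nate, 120000
Carol, 90000
Alice, 120000
Olivia, 100000


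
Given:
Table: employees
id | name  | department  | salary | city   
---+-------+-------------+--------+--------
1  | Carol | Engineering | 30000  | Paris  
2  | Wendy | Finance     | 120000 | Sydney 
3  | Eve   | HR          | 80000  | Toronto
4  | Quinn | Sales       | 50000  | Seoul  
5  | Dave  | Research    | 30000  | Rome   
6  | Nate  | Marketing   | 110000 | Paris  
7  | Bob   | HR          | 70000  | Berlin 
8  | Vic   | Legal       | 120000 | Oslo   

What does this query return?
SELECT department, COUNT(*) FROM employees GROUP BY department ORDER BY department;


Assigning each row to its department group:
  Carol -> Engineering
  Wendy -> Finance
  Eve -> HR
  Quinn -> Sales
  Dave -> Research
  Nate -> Marketing
  Bob -> HR
  Vic -> Legal


7 groups:
Engineering, 1
Finance, 1
HR, 2
Legal, 1
Marketing, 1
Research, 1
Sales, 1


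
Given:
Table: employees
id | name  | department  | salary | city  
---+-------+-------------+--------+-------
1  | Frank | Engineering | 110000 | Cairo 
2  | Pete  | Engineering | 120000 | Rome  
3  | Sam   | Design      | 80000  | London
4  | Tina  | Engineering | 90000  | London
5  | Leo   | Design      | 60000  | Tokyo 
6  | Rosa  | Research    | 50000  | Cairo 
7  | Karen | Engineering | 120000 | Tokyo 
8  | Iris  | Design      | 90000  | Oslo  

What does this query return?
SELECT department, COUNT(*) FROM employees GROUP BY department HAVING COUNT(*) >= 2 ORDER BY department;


Groups with count >= 2:
  Design: 3 -> PASS
  Engineering: 4 -> PASS
  Research: 1 -> filtered out


2 groups:
Design, 3
Engineering, 4


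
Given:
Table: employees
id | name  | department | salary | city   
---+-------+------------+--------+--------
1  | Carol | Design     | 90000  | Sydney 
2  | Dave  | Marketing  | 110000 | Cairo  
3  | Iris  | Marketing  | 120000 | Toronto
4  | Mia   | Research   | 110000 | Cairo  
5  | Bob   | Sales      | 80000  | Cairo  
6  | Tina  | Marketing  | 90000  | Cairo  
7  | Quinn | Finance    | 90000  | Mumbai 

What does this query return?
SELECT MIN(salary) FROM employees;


Salaries: 90000, 110000, 120000, 110000, 80000, 90000, 90000
MIN = 80000

80000


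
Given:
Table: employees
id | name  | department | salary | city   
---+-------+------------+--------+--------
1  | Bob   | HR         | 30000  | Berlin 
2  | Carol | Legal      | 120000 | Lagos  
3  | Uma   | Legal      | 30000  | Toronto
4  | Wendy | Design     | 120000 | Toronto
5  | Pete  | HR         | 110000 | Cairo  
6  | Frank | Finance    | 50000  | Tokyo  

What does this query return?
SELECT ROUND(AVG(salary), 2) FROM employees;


SUM(salary) = 460000
COUNT = 6
ROUND(AVG, 2) = ROUND(460000 / 6, 2) = 76666.67

76666.67


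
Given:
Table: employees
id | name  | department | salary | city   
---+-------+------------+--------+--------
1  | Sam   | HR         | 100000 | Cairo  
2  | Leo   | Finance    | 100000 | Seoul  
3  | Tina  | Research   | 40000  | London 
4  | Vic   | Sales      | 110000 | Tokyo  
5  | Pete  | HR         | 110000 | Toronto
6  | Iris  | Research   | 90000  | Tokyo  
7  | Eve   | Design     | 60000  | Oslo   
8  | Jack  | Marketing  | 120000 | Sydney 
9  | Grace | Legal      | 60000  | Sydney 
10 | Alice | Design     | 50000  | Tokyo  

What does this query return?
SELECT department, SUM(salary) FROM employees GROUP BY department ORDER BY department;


Summing salary within each department:
  Design: 60000 + 50000 = 110000
  Finance: 100000 = 100000
  HR: 100000 + 110000 = 210000
  Legal: 60000 = 60000
  Marketing: 120000 = 120000
  Research: 40000 + 90000 = 130000
  Sales: 110000 = 110000


7 groups:
Design, 110000
Finance, 100000
HR, 210000
Legal, 60000
Marketing, 120000
Research, 130000
Sales, 110000


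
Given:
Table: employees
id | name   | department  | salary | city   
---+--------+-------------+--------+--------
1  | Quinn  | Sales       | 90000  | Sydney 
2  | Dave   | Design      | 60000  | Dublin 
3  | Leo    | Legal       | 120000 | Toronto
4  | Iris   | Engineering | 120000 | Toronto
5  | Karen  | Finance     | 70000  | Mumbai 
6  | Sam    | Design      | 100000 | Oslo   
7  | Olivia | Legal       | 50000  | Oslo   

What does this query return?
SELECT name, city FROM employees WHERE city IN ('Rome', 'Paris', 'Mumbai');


Filtering: city IN ('Rome', 'Paris', 'Mumbai')
Matching: 1 rows

1 rows:
Karen, Mumbai


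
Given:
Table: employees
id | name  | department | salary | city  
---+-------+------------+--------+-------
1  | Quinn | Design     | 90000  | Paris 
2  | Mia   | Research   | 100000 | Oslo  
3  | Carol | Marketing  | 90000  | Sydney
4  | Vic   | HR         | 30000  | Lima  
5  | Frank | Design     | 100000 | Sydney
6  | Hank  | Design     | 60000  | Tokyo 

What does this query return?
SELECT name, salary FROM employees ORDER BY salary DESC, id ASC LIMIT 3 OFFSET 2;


Sort by salary DESC (id ASC tiebreak), then skip 2 and take 3
Rows 3 through 5

3 rows:
Quinn, 90000
Carol, 90000
Hank, 60000


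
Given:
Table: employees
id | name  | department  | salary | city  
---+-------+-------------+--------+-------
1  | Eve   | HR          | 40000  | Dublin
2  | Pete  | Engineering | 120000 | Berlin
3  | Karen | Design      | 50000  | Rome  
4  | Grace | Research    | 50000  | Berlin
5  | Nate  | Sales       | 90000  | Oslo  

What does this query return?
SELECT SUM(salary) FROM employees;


SUM(salary) = 40000 + 120000 + 50000 + 50000 + 90000 = 350000

350000


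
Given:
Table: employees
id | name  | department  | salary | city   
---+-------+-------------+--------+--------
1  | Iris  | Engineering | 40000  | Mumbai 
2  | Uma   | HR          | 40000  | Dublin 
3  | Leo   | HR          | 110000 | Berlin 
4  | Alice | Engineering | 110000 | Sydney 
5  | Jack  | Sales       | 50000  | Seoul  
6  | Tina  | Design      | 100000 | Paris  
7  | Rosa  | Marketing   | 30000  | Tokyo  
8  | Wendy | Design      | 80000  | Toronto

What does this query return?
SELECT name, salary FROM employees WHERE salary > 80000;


Filtering: salary > 80000
Matching: 3 rows

3 rows:
Leo, 110000
Alice, 110000
Tina, 100000


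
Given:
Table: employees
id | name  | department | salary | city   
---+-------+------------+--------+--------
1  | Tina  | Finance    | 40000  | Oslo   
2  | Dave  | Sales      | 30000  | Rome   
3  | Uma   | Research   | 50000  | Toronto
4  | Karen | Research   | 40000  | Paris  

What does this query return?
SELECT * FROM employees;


SELECT * returns all 4 rows with all columns

4 rows:
1, Tina, Finance, 40000, Oslo
2, Dave, Sales, 30000, Rome
3, Uma, Research, 50000, Toronto
4, Karen, Research, 40000, Paris


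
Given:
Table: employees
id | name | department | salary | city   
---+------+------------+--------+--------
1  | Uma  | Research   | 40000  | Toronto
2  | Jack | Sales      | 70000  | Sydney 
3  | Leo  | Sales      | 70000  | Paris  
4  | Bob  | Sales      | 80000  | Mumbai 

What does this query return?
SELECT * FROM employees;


SELECT * returns all 4 rows with all columns

4 rows:
1, Uma, Research, 40000, Toronto
2, Jack, Sales, 70000, Sydney
3, Leo, Sales, 70000, Paris
4, Bob, Sales, 80000, Mumbai


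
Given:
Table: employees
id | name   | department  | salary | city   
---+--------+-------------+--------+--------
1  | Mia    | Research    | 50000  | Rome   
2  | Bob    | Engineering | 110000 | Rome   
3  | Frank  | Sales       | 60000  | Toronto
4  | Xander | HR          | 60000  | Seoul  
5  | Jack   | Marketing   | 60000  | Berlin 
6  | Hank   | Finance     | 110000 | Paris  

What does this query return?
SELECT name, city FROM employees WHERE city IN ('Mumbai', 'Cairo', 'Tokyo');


Filtering: city IN ('Mumbai', 'Cairo', 'Tokyo')
Matching: 0 rows

Empty result set (0 rows)


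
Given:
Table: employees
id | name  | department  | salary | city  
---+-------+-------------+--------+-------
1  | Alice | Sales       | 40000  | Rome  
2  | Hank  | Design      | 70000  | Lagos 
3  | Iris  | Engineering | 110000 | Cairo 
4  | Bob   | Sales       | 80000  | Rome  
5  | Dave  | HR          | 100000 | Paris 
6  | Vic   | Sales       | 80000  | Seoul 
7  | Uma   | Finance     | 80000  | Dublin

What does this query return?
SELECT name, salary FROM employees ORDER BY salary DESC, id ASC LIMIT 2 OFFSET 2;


Sort by salary DESC (id ASC tiebreak), then skip 2 and take 2
Rows 3 through 4

2 rows:
Bob, 80000
Vic, 80000


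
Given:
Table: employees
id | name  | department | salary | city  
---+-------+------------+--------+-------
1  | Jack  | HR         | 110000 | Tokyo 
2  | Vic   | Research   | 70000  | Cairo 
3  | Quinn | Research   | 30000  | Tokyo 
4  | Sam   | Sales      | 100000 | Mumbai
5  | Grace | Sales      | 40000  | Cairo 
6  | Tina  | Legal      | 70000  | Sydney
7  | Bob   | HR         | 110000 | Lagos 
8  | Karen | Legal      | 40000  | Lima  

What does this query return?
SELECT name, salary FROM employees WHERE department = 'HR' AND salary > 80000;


Filtering: department = 'HR' AND salary > 80000
Matching: 2 rows

2 rows:
Jack, 110000
Bob, 110000


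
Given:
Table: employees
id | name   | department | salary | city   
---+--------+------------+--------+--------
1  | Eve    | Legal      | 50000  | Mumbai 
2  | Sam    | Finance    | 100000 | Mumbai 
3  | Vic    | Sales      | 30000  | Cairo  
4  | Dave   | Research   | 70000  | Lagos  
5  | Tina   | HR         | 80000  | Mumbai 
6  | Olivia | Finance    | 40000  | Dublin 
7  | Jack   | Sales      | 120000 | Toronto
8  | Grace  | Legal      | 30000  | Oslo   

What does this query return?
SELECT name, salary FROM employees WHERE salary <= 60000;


Filtering: salary <= 60000
Matching: 4 rows

4 rows:
Eve, 50000
Vic, 30000
Olivia, 40000
Grace, 30000


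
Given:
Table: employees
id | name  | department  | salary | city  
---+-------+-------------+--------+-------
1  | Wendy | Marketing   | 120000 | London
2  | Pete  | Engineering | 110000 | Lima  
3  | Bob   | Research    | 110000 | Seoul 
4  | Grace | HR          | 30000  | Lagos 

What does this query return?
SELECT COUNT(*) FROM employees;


COUNT(*) counts all rows

4


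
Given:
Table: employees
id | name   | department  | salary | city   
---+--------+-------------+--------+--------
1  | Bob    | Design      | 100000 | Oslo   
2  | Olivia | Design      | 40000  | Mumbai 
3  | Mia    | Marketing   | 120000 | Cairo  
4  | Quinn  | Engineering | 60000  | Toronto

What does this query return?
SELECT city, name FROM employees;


Projecting columns: city, name

4 rows:
Oslo, Bob
Mumbai, Olivia
Cairo, Mia
Toronto, Quinn


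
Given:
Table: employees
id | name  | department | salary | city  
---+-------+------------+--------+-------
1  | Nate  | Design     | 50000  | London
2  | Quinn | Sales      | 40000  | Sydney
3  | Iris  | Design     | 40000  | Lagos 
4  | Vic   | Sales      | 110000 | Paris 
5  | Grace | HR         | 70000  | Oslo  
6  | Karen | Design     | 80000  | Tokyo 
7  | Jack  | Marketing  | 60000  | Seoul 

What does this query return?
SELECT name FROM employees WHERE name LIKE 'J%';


LIKE 'J%' matches names starting with 'J'
Matching: 1

1 rows:
Jack


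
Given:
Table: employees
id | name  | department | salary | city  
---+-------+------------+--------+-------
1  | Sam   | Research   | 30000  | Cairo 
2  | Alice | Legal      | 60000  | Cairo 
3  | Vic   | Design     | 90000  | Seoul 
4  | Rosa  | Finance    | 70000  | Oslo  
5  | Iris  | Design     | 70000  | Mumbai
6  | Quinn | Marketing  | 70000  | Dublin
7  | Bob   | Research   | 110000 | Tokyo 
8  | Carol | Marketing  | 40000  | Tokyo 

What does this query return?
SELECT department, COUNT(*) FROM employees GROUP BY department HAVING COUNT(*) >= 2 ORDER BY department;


Groups with count >= 2:
  Design: 2 -> PASS
  Marketing: 2 -> PASS
  Research: 2 -> PASS
  Finance: 1 -> filtered out
  Legal: 1 -> filtered out


3 groups:
Design, 2
Marketing, 2
Research, 2


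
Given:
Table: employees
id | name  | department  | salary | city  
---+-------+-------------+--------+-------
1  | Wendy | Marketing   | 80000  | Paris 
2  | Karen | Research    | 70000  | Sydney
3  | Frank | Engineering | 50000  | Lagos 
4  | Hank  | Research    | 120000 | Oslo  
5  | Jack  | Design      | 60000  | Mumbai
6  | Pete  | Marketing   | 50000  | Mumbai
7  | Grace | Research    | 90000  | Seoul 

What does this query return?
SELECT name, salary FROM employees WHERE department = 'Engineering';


Filtering: department = 'Engineering'
Matching rows: 1

1 rows:
Frank, 50000


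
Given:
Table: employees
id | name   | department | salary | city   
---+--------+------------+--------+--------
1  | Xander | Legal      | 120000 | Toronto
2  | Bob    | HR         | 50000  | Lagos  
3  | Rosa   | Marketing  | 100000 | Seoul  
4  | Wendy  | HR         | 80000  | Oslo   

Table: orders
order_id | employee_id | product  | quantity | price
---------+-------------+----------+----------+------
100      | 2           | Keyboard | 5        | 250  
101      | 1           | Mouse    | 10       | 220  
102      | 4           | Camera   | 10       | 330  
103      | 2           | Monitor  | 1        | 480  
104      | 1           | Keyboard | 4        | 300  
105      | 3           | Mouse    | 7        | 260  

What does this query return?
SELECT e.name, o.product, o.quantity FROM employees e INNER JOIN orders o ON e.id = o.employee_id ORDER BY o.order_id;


Joining employees.id = orders.employee_id:
  employee Bob (id=2) -> order Keyboard
  employee Xander (id=1) -> order Mouse
  employee Wendy (id=4) -> order Camera
  employee Bob (id=2) -> order Monitor
  employee Xander (id=1) -> order Keyboard
  employee Rosa (id=3) -> order Mouse


6 rows:
Bob, Keyboard, 5
Xander, Mouse, 10
Wendy, Camera, 10
Bob, Monitor, 1
Xander, Keyboard, 4
Rosa, Mouse, 7


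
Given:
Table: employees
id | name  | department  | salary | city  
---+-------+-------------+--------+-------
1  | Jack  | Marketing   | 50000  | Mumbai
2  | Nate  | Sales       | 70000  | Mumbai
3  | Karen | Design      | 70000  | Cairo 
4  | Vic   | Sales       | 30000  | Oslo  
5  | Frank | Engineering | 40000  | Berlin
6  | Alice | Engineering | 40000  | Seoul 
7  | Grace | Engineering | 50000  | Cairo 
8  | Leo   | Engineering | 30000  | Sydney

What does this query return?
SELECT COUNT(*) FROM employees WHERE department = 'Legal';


Counting rows where department = 'Legal'


0


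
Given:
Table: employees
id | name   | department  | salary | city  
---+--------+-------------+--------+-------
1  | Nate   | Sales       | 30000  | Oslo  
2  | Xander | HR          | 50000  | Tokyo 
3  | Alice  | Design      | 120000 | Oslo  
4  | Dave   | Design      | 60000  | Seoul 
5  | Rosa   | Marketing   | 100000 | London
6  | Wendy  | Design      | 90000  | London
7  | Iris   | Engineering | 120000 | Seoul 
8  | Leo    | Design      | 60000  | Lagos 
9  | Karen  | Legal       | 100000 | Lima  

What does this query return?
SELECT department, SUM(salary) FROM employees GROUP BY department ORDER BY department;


Summing salary within each department:
  Design: 120000 + 60000 + 90000 + 60000 = 330000
  Engineering: 120000 = 120000
  HR: 50000 = 50000
  Legal: 100000 = 100000
  Marketing: 100000 = 100000
  Sales: 30000 = 30000


6 groups:
Design, 330000
Engineering, 120000
HR, 50000
Legal, 100000
Marketing, 100000
Sales, 30000


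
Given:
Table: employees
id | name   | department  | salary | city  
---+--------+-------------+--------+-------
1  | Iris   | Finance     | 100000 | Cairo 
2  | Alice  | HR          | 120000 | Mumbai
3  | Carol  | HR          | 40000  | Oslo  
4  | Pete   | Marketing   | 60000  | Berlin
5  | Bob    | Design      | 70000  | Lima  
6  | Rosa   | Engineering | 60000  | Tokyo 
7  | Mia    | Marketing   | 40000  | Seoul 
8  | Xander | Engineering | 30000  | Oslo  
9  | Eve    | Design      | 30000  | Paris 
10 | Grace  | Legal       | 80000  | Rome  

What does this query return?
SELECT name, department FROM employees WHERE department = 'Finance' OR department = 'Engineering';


Filtering: department = 'Finance' OR 'Engineering'
Matching: 3 rows

3 rows:
Iris, Finance
Rosa, Engineering
Xander, Engineering


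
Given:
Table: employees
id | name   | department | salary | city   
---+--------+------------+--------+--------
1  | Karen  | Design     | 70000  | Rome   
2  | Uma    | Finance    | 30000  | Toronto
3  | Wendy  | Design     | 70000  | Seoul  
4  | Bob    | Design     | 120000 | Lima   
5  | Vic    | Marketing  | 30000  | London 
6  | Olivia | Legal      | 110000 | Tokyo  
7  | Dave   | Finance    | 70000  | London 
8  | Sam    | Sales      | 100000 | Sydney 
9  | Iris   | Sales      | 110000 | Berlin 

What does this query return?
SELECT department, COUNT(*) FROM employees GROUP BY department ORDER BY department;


Assigning each row to its department group:
  Karen -> Design
  Uma -> Finance
  Wendy -> Design
  Bob -> Design
  Vic -> Marketing
  Olivia -> Legal
  Dave -> Finance
  Sam -> Sales
  Iris -> Sales


5 groups:
Design, 3
Finance, 2
Legal, 1
Marketing, 1
Sales, 2
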